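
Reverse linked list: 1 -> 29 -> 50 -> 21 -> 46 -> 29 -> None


Step 1: curr=1, set curr.next=prev(None) | reversed so far: 1
Step 2: curr=29, set curr.next=prev(1) | reversed so far: 29 -> 1
Step 3: curr=50, set curr.next=prev(29) | reversed so far: 50 -> 29 -> 1
Step 4: curr=21, set curr.next=prev(50) | reversed so far: 21 -> 50 -> 29 -> 1
Step 5: curr=46, set curr.next=prev(21) | reversed so far: 46 -> 21 -> 50 -> 29 -> 1
Step 6: curr=29, set curr.next=prev(46) | reversed so far: 29 -> 46 -> 21 -> 50 -> 29 -> 1

29 -> 46 -> 21 -> 50 -> 29 -> 1 -> None


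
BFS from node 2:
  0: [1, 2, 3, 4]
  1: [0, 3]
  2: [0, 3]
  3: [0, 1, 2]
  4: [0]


Visit 2, enqueue [0, 3]
Visit 0, enqueue [1, 4]
Visit 3, enqueue []
Visit 1, enqueue []
Visit 4, enqueue []

BFS order: [2, 0, 3, 1, 4]


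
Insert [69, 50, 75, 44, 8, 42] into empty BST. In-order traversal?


Insert 69: root
Insert 50: L from 69
Insert 75: R from 69
Insert 44: L from 69 -> L from 50
Insert 8: L from 69 -> L from 50 -> L from 44
Insert 42: L from 69 -> L from 50 -> L from 44 -> R from 8

In-order: [8, 42, 44, 50, 69, 75]


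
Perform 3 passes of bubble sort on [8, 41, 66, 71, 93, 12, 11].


Initial: [8, 41, 66, 71, 93, 12, 11]
Pass 1: [8, 41, 66, 71, 12, 11, 93] (2 swaps)
Pass 2: [8, 41, 66, 12, 11, 71, 93] (2 swaps)
Pass 3: [8, 41, 12, 11, 66, 71, 93] (2 swaps)

After 3 passes: [8, 41, 12, 11, 66, 71, 93]


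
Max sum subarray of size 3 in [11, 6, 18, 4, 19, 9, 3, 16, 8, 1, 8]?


[0:3]: 35
[1:4]: 28
[2:5]: 41
[3:6]: 32
[4:7]: 31
[5:8]: 28
[6:9]: 27
[7:10]: 25
[8:11]: 17

Max: 41 at [2:5]


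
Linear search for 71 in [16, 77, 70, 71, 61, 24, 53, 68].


i=0: 16!=71
i=1: 77!=71
i=2: 70!=71
i=3: 71==71 found!

Found at 3, 4 comps


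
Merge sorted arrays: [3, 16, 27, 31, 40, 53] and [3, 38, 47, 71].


Take 3 from A
Take 3 from B
Take 16 from A
Take 27 from A
Take 31 from A
Take 38 from B
Take 40 from A
Take 47 from B
Take 53 from A

Merged: [3, 3, 16, 27, 31, 38, 40, 47, 53, 71]


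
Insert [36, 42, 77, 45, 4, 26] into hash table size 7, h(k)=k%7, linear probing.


Insert 36: h=1 -> slot 1
Insert 42: h=0 -> slot 0
Insert 77: h=0, 2 probes -> slot 2
Insert 45: h=3 -> slot 3
Insert 4: h=4 -> slot 4
Insert 26: h=5 -> slot 5

Table: [42, 36, 77, 45, 4, 26, None]


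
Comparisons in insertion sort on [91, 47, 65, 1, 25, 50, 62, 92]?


Algorithm: insertion sort
Input: [91, 47, 65, 1, 25, 50, 62, 92]
Sorted: [1, 25, 47, 50, 62, 65, 91, 92]

17


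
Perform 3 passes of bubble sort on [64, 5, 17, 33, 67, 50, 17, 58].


Initial: [64, 5, 17, 33, 67, 50, 17, 58]
Pass 1: [5, 17, 33, 64, 50, 17, 58, 67] (6 swaps)
Pass 2: [5, 17, 33, 50, 17, 58, 64, 67] (3 swaps)
Pass 3: [5, 17, 33, 17, 50, 58, 64, 67] (1 swaps)

After 3 passes: [5, 17, 33, 17, 50, 58, 64, 67]


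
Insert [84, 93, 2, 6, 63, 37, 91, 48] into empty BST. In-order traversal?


Insert 84: root
Insert 93: R from 84
Insert 2: L from 84
Insert 6: L from 84 -> R from 2
Insert 63: L from 84 -> R from 2 -> R from 6
Insert 37: L from 84 -> R from 2 -> R from 6 -> L from 63
Insert 91: R from 84 -> L from 93
Insert 48: L from 84 -> R from 2 -> R from 6 -> L from 63 -> R from 37

In-order: [2, 6, 37, 48, 63, 84, 91, 93]


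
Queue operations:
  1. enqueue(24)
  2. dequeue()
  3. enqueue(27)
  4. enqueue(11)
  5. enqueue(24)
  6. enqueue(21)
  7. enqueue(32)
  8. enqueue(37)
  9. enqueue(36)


enqueue(24) -> [24]
dequeue()->24, []
enqueue(27) -> [27]
enqueue(11) -> [27, 11]
enqueue(24) -> [27, 11, 24]
enqueue(21) -> [27, 11, 24, 21]
enqueue(32) -> [27, 11, 24, 21, 32]
enqueue(37) -> [27, 11, 24, 21, 32, 37]
enqueue(36) -> [27, 11, 24, 21, 32, 37, 36]

Final queue: [27, 11, 24, 21, 32, 37, 36]


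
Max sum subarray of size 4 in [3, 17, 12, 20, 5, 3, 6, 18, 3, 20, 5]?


[0:4]: 52
[1:5]: 54
[2:6]: 40
[3:7]: 34
[4:8]: 32
[5:9]: 30
[6:10]: 47
[7:11]: 46

Max: 54 at [1:5]


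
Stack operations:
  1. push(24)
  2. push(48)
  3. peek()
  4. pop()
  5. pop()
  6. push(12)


push(24) -> [24]
push(48) -> [24, 48]
peek()->48
pop()->48, [24]
pop()->24, []
push(12) -> [12]

Final stack: [12]


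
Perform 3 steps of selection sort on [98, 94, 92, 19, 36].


Initial: [98, 94, 92, 19, 36]
Step 1: min=19 at 3
  Swap: [19, 94, 92, 98, 36]
Step 2: min=36 at 4
  Swap: [19, 36, 92, 98, 94]
Step 3: min=92 at 2
  Swap: [19, 36, 92, 98, 94]

After 3 steps: [19, 36, 92, 98, 94]


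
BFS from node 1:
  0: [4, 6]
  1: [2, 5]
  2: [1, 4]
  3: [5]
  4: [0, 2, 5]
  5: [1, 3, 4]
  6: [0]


Visit 1, enqueue [2, 5]
Visit 2, enqueue [4]
Visit 5, enqueue [3]
Visit 4, enqueue [0]
Visit 3, enqueue []
Visit 0, enqueue [6]
Visit 6, enqueue []

BFS order: [1, 2, 5, 4, 3, 0, 6]


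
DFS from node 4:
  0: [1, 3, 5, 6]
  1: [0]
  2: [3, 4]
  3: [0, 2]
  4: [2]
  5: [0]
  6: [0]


Visit 4, push [2]
Visit 2, push [3]
Visit 3, push [0]
Visit 0, push [6, 5, 1]
Visit 1, push []
Visit 5, push []
Visit 6, push []

DFS order: [4, 2, 3, 0, 1, 5, 6]


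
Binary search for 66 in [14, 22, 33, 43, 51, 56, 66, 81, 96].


Step 1: lo=0, hi=8, mid=4, val=51
Step 2: lo=5, hi=8, mid=6, val=66

Found at index 6


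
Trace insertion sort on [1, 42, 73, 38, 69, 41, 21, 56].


Initial: [1, 42, 73, 38, 69, 41, 21, 56]
Insert 42: [1, 42, 73, 38, 69, 41, 21, 56]
Insert 73: [1, 42, 73, 38, 69, 41, 21, 56]
Insert 38: [1, 38, 42, 73, 69, 41, 21, 56]
Insert 69: [1, 38, 42, 69, 73, 41, 21, 56]
Insert 41: [1, 38, 41, 42, 69, 73, 21, 56]
Insert 21: [1, 21, 38, 41, 42, 69, 73, 56]
Insert 56: [1, 21, 38, 41, 42, 56, 69, 73]

Sorted: [1, 21, 38, 41, 42, 56, 69, 73]


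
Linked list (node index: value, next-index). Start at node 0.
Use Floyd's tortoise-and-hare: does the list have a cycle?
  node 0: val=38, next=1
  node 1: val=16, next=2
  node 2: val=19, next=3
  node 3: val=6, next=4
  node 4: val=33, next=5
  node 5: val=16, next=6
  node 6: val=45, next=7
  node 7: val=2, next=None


Floyd's tortoise (slow, +1) and hare (fast, +2):
  init: slow=0, fast=0
  step 1: slow=1, fast=2
  step 2: slow=2, fast=4
  step 3: slow=3, fast=6
  step 4: fast 6->7->None, no cycle

Cycle: no


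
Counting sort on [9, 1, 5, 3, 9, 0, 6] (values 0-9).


Input: [9, 1, 5, 3, 9, 0, 6]
Counts: [1, 1, 0, 1, 0, 1, 1, 0, 0, 2]

Sorted: [0, 1, 3, 5, 6, 9, 9]


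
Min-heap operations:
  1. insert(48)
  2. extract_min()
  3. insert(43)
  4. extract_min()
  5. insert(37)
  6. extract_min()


insert(48) -> [48]
extract_min()->48, []
insert(43) -> [43]
extract_min()->43, []
insert(37) -> [37]
extract_min()->37, []

Final heap: []


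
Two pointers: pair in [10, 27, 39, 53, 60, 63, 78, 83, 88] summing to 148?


lo=0(10)+hi=8(88)=98
lo=1(27)+hi=8(88)=115
lo=2(39)+hi=8(88)=127
lo=3(53)+hi=8(88)=141
lo=4(60)+hi=8(88)=148

Yes: 60+88=148


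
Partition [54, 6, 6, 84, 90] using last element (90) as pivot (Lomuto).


Pivot: 90
  54 <= 90: advance i (no swap)
  6 <= 90: advance i (no swap)
  6 <= 90: advance i (no swap)
  84 <= 90: advance i (no swap)
Place pivot at 4: [54, 6, 6, 84, 90]

Partitioned: [54, 6, 6, 84, 90]


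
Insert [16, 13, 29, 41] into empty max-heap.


Insert 16: [16]
Insert 13: [16, 13]
Insert 29: [29, 13, 16]
Insert 41: [41, 29, 16, 13]

Final heap: [41, 29, 16, 13]


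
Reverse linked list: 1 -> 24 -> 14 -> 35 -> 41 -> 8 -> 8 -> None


Step 1: curr=1, set curr.next=prev(None) | reversed so far: 1
Step 2: curr=24, set curr.next=prev(1) | reversed so far: 24 -> 1
Step 3: curr=14, set curr.next=prev(24) | reversed so far: 14 -> 24 -> 1
Step 4: curr=35, set curr.next=prev(14) | reversed so far: 35 -> 14 -> 24 -> 1
Step 5: curr=41, set curr.next=prev(35) | reversed so far: 41 -> 35 -> 14 -> 24 -> 1
Step 6: curr=8, set curr.next=prev(41) | reversed so far: 8 -> 41 -> 35 -> 14 -> 24 -> 1
Step 7: curr=8, set curr.next=prev(8) | reversed so far: 8 -> 8 -> 41 -> 35 -> 14 -> 24 -> 1

8 -> 8 -> 41 -> 35 -> 14 -> 24 -> 1 -> None


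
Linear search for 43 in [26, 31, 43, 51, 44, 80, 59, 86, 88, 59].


i=0: 26!=43
i=1: 31!=43
i=2: 43==43 found!

Found at 2, 3 comps


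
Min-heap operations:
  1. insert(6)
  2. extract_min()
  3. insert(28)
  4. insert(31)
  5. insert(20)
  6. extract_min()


insert(6) -> [6]
extract_min()->6, []
insert(28) -> [28]
insert(31) -> [28, 31]
insert(20) -> [20, 31, 28]
extract_min()->20, [28, 31]

Final heap: [28, 31]


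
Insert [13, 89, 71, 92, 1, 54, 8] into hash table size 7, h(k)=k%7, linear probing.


Insert 13: h=6 -> slot 6
Insert 89: h=5 -> slot 5
Insert 71: h=1 -> slot 1
Insert 92: h=1, 1 probes -> slot 2
Insert 1: h=1, 2 probes -> slot 3
Insert 54: h=5, 2 probes -> slot 0
Insert 8: h=1, 3 probes -> slot 4

Table: [54, 71, 92, 1, 8, 89, 13]


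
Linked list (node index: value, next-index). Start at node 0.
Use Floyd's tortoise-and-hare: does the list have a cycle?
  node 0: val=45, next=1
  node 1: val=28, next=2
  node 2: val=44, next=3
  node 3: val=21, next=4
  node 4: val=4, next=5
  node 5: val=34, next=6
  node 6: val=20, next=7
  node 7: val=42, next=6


Floyd's tortoise (slow, +1) and hare (fast, +2):
  init: slow=0, fast=0
  step 1: slow=1, fast=2
  step 2: slow=2, fast=4
  step 3: slow=3, fast=6
  step 4: slow=4, fast=6
  step 5: slow=5, fast=6
  step 6: slow=6, fast=6
  slow == fast at node 6: cycle detected

Cycle: yes


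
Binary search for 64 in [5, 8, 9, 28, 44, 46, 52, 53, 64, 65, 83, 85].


Step 1: lo=0, hi=11, mid=5, val=46
Step 2: lo=6, hi=11, mid=8, val=64

Found at index 8


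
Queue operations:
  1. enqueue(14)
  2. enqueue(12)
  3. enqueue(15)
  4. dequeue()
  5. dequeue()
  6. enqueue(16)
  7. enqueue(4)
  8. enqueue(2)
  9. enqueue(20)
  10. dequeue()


enqueue(14) -> [14]
enqueue(12) -> [14, 12]
enqueue(15) -> [14, 12, 15]
dequeue()->14, [12, 15]
dequeue()->12, [15]
enqueue(16) -> [15, 16]
enqueue(4) -> [15, 16, 4]
enqueue(2) -> [15, 16, 4, 2]
enqueue(20) -> [15, 16, 4, 2, 20]
dequeue()->15, [16, 4, 2, 20]

Final queue: [16, 4, 2, 20]


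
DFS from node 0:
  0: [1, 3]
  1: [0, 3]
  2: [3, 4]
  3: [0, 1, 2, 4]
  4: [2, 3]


Visit 0, push [3, 1]
Visit 1, push [3]
Visit 3, push [4, 2]
Visit 2, push [4]
Visit 4, push []

DFS order: [0, 1, 3, 2, 4]


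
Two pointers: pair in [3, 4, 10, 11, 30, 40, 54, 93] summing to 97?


lo=0(3)+hi=7(93)=96
lo=1(4)+hi=7(93)=97

Yes: 4+93=97


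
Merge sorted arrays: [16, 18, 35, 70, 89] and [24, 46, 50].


Take 16 from A
Take 18 from A
Take 24 from B
Take 35 from A
Take 46 from B
Take 50 from B

Merged: [16, 18, 24, 35, 46, 50, 70, 89]


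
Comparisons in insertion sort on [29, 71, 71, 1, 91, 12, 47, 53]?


Algorithm: insertion sort
Input: [29, 71, 71, 1, 91, 12, 47, 53]
Sorted: [1, 12, 29, 47, 53, 71, 71, 91]

19


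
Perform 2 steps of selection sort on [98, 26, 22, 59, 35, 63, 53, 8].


Initial: [98, 26, 22, 59, 35, 63, 53, 8]
Step 1: min=8 at 7
  Swap: [8, 26, 22, 59, 35, 63, 53, 98]
Step 2: min=22 at 2
  Swap: [8, 22, 26, 59, 35, 63, 53, 98]

After 2 steps: [8, 22, 26, 59, 35, 63, 53, 98]


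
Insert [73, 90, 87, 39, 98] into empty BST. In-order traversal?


Insert 73: root
Insert 90: R from 73
Insert 87: R from 73 -> L from 90
Insert 39: L from 73
Insert 98: R from 73 -> R from 90

In-order: [39, 73, 87, 90, 98]


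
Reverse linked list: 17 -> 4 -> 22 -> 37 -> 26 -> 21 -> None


Step 1: curr=17, set curr.next=prev(None) | reversed so far: 17
Step 2: curr=4, set curr.next=prev(17) | reversed so far: 4 -> 17
Step 3: curr=22, set curr.next=prev(4) | reversed so far: 22 -> 4 -> 17
Step 4: curr=37, set curr.next=prev(22) | reversed so far: 37 -> 22 -> 4 -> 17
Step 5: curr=26, set curr.next=prev(37) | reversed so far: 26 -> 37 -> 22 -> 4 -> 17
Step 6: curr=21, set curr.next=prev(26) | reversed so far: 21 -> 26 -> 37 -> 22 -> 4 -> 17

21 -> 26 -> 37 -> 22 -> 4 -> 17 -> None


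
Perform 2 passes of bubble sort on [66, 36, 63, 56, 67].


Initial: [66, 36, 63, 56, 67]
Pass 1: [36, 63, 56, 66, 67] (3 swaps)
Pass 2: [36, 56, 63, 66, 67] (1 swaps)

After 2 passes: [36, 56, 63, 66, 67]


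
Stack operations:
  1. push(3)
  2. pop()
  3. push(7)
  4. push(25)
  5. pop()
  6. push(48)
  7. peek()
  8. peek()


push(3) -> [3]
pop()->3, []
push(7) -> [7]
push(25) -> [7, 25]
pop()->25, [7]
push(48) -> [7, 48]
peek()->48
peek()->48

Final stack: [7, 48]


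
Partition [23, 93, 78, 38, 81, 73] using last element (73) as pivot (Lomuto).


Pivot: 73
  23 <= 73: advance i (no swap)
  38 <= 73: swap -> [23, 38, 78, 93, 81, 73]
Place pivot at 2: [23, 38, 73, 93, 81, 78]

Partitioned: [23, 38, 73, 93, 81, 78]


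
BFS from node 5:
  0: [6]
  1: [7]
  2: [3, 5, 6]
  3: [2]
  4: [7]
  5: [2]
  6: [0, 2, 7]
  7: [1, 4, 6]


Visit 5, enqueue [2]
Visit 2, enqueue [3, 6]
Visit 3, enqueue []
Visit 6, enqueue [0, 7]
Visit 0, enqueue []
Visit 7, enqueue [1, 4]
Visit 1, enqueue []
Visit 4, enqueue []

BFS order: [5, 2, 3, 6, 0, 7, 1, 4]


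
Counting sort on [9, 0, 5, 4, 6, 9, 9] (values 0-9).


Input: [9, 0, 5, 4, 6, 9, 9]
Counts: [1, 0, 0, 0, 1, 1, 1, 0, 0, 3]

Sorted: [0, 4, 5, 6, 9, 9, 9]


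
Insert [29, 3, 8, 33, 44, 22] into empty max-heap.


Insert 29: [29]
Insert 3: [29, 3]
Insert 8: [29, 3, 8]
Insert 33: [33, 29, 8, 3]
Insert 44: [44, 33, 8, 3, 29]
Insert 22: [44, 33, 22, 3, 29, 8]

Final heap: [44, 33, 22, 3, 29, 8]


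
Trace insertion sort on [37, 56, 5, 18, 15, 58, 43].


Initial: [37, 56, 5, 18, 15, 58, 43]
Insert 56: [37, 56, 5, 18, 15, 58, 43]
Insert 5: [5, 37, 56, 18, 15, 58, 43]
Insert 18: [5, 18, 37, 56, 15, 58, 43]
Insert 15: [5, 15, 18, 37, 56, 58, 43]
Insert 58: [5, 15, 18, 37, 56, 58, 43]
Insert 43: [5, 15, 18, 37, 43, 56, 58]

Sorted: [5, 15, 18, 37, 43, 56, 58]


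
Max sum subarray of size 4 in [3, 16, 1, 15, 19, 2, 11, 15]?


[0:4]: 35
[1:5]: 51
[2:6]: 37
[3:7]: 47
[4:8]: 47

Max: 51 at [1:5]


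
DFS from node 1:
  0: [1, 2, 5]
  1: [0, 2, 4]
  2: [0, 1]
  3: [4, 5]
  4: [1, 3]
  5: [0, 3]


Visit 1, push [4, 2, 0]
Visit 0, push [5, 2]
Visit 2, push []
Visit 5, push [3]
Visit 3, push [4]
Visit 4, push []

DFS order: [1, 0, 2, 5, 3, 4]


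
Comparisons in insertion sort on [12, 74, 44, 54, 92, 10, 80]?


Algorithm: insertion sort
Input: [12, 74, 44, 54, 92, 10, 80]
Sorted: [10, 12, 44, 54, 74, 80, 92]

13


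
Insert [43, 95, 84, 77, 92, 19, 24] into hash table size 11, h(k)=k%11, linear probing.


Insert 43: h=10 -> slot 10
Insert 95: h=7 -> slot 7
Insert 84: h=7, 1 probes -> slot 8
Insert 77: h=0 -> slot 0
Insert 92: h=4 -> slot 4
Insert 19: h=8, 1 probes -> slot 9
Insert 24: h=2 -> slot 2

Table: [77, None, 24, None, 92, None, None, 95, 84, 19, 43]


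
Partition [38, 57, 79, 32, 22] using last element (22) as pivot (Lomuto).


Pivot: 22
Place pivot at 0: [22, 57, 79, 32, 38]

Partitioned: [22, 57, 79, 32, 38]


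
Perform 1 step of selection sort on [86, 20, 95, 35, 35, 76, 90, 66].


Initial: [86, 20, 95, 35, 35, 76, 90, 66]
Step 1: min=20 at 1
  Swap: [20, 86, 95, 35, 35, 76, 90, 66]

After 1 step: [20, 86, 95, 35, 35, 76, 90, 66]


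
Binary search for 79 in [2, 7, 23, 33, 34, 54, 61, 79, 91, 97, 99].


Step 1: lo=0, hi=10, mid=5, val=54
Step 2: lo=6, hi=10, mid=8, val=91
Step 3: lo=6, hi=7, mid=6, val=61
Step 4: lo=7, hi=7, mid=7, val=79

Found at index 7


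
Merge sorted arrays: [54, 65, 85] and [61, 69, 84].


Take 54 from A
Take 61 from B
Take 65 from A
Take 69 from B
Take 84 from B

Merged: [54, 61, 65, 69, 84, 85]


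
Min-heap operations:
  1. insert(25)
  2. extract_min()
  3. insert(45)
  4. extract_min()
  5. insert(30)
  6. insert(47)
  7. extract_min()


insert(25) -> [25]
extract_min()->25, []
insert(45) -> [45]
extract_min()->45, []
insert(30) -> [30]
insert(47) -> [30, 47]
extract_min()->30, [47]

Final heap: [47]


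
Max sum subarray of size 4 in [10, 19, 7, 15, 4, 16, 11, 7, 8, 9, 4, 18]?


[0:4]: 51
[1:5]: 45
[2:6]: 42
[3:7]: 46
[4:8]: 38
[5:9]: 42
[6:10]: 35
[7:11]: 28
[8:12]: 39

Max: 51 at [0:4]


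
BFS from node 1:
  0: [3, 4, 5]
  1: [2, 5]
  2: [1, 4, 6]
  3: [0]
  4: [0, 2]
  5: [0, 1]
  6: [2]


Visit 1, enqueue [2, 5]
Visit 2, enqueue [4, 6]
Visit 5, enqueue [0]
Visit 4, enqueue []
Visit 6, enqueue []
Visit 0, enqueue [3]
Visit 3, enqueue []

BFS order: [1, 2, 5, 4, 6, 0, 3]


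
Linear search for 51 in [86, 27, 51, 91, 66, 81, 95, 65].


i=0: 86!=51
i=1: 27!=51
i=2: 51==51 found!

Found at 2, 3 comps


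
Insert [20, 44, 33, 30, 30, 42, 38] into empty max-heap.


Insert 20: [20]
Insert 44: [44, 20]
Insert 33: [44, 20, 33]
Insert 30: [44, 30, 33, 20]
Insert 30: [44, 30, 33, 20, 30]
Insert 42: [44, 30, 42, 20, 30, 33]
Insert 38: [44, 30, 42, 20, 30, 33, 38]

Final heap: [44, 30, 42, 20, 30, 33, 38]


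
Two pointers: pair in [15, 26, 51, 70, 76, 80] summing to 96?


lo=0(15)+hi=5(80)=95
lo=1(26)+hi=5(80)=106
lo=1(26)+hi=4(76)=102
lo=1(26)+hi=3(70)=96

Yes: 26+70=96


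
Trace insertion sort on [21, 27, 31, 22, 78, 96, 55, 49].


Initial: [21, 27, 31, 22, 78, 96, 55, 49]
Insert 27: [21, 27, 31, 22, 78, 96, 55, 49]
Insert 31: [21, 27, 31, 22, 78, 96, 55, 49]
Insert 22: [21, 22, 27, 31, 78, 96, 55, 49]
Insert 78: [21, 22, 27, 31, 78, 96, 55, 49]
Insert 96: [21, 22, 27, 31, 78, 96, 55, 49]
Insert 55: [21, 22, 27, 31, 55, 78, 96, 49]
Insert 49: [21, 22, 27, 31, 49, 55, 78, 96]

Sorted: [21, 22, 27, 31, 49, 55, 78, 96]


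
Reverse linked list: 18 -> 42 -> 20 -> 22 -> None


Step 1: curr=18, set curr.next=prev(None) | reversed so far: 18
Step 2: curr=42, set curr.next=prev(18) | reversed so far: 42 -> 18
Step 3: curr=20, set curr.next=prev(42) | reversed so far: 20 -> 42 -> 18
Step 4: curr=22, set curr.next=prev(20) | reversed so far: 22 -> 20 -> 42 -> 18

22 -> 20 -> 42 -> 18 -> None


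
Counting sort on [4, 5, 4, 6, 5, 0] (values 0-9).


Input: [4, 5, 4, 6, 5, 0]
Counts: [1, 0, 0, 0, 2, 2, 1, 0, 0, 0]

Sorted: [0, 4, 4, 5, 5, 6]


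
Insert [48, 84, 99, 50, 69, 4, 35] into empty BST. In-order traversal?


Insert 48: root
Insert 84: R from 48
Insert 99: R from 48 -> R from 84
Insert 50: R from 48 -> L from 84
Insert 69: R from 48 -> L from 84 -> R from 50
Insert 4: L from 48
Insert 35: L from 48 -> R from 4

In-order: [4, 35, 48, 50, 69, 84, 99]


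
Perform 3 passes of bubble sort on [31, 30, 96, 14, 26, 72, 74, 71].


Initial: [31, 30, 96, 14, 26, 72, 74, 71]
Pass 1: [30, 31, 14, 26, 72, 74, 71, 96] (6 swaps)
Pass 2: [30, 14, 26, 31, 72, 71, 74, 96] (3 swaps)
Pass 3: [14, 26, 30, 31, 71, 72, 74, 96] (3 swaps)

After 3 passes: [14, 26, 30, 31, 71, 72, 74, 96]


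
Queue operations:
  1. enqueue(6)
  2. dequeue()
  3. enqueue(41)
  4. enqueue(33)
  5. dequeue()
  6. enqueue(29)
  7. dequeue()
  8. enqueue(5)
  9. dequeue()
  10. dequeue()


enqueue(6) -> [6]
dequeue()->6, []
enqueue(41) -> [41]
enqueue(33) -> [41, 33]
dequeue()->41, [33]
enqueue(29) -> [33, 29]
dequeue()->33, [29]
enqueue(5) -> [29, 5]
dequeue()->29, [5]
dequeue()->5, []

Final queue: []


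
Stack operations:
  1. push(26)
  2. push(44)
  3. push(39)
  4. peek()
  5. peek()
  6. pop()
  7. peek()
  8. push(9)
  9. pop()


push(26) -> [26]
push(44) -> [26, 44]
push(39) -> [26, 44, 39]
peek()->39
peek()->39
pop()->39, [26, 44]
peek()->44
push(9) -> [26, 44, 9]
pop()->9, [26, 44]

Final stack: [26, 44]


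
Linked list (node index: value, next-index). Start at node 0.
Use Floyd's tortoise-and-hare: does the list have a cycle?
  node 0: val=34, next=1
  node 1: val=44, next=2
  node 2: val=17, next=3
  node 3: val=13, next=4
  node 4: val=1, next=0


Floyd's tortoise (slow, +1) and hare (fast, +2):
  init: slow=0, fast=0
  step 1: slow=1, fast=2
  step 2: slow=2, fast=4
  step 3: slow=3, fast=1
  step 4: slow=4, fast=3
  step 5: slow=0, fast=0
  slow == fast at node 0: cycle detected

Cycle: yes


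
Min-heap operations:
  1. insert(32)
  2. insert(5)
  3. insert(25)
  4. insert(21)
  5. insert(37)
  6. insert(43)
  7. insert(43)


insert(32) -> [32]
insert(5) -> [5, 32]
insert(25) -> [5, 32, 25]
insert(21) -> [5, 21, 25, 32]
insert(37) -> [5, 21, 25, 32, 37]
insert(43) -> [5, 21, 25, 32, 37, 43]
insert(43) -> [5, 21, 25, 32, 37, 43, 43]

Final heap: [5, 21, 25, 32, 37, 43, 43]


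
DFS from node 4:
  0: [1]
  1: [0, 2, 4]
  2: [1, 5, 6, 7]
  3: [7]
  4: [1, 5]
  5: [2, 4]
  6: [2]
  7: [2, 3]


Visit 4, push [5, 1]
Visit 1, push [2, 0]
Visit 0, push []
Visit 2, push [7, 6, 5]
Visit 5, push []
Visit 6, push []
Visit 7, push [3]
Visit 3, push []

DFS order: [4, 1, 0, 2, 5, 6, 7, 3]


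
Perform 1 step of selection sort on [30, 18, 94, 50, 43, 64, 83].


Initial: [30, 18, 94, 50, 43, 64, 83]
Step 1: min=18 at 1
  Swap: [18, 30, 94, 50, 43, 64, 83]

After 1 step: [18, 30, 94, 50, 43, 64, 83]


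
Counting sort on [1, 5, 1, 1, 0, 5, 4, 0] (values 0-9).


Input: [1, 5, 1, 1, 0, 5, 4, 0]
Counts: [2, 3, 0, 0, 1, 2, 0, 0, 0, 0]

Sorted: [0, 0, 1, 1, 1, 4, 5, 5]


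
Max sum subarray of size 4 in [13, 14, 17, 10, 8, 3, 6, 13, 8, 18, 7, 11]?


[0:4]: 54
[1:5]: 49
[2:6]: 38
[3:7]: 27
[4:8]: 30
[5:9]: 30
[6:10]: 45
[7:11]: 46
[8:12]: 44

Max: 54 at [0:4]


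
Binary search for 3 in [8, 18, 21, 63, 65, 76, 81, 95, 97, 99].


Step 1: lo=0, hi=9, mid=4, val=65
Step 2: lo=0, hi=3, mid=1, val=18
Step 3: lo=0, hi=0, mid=0, val=8

Not found


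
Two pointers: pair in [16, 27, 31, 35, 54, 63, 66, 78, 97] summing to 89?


lo=0(16)+hi=8(97)=113
lo=0(16)+hi=7(78)=94
lo=0(16)+hi=6(66)=82
lo=1(27)+hi=6(66)=93
lo=1(27)+hi=5(63)=90
lo=1(27)+hi=4(54)=81
lo=2(31)+hi=4(54)=85
lo=3(35)+hi=4(54)=89

Yes: 35+54=89


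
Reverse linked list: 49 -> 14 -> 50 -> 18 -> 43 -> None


Step 1: curr=49, set curr.next=prev(None) | reversed so far: 49
Step 2: curr=14, set curr.next=prev(49) | reversed so far: 14 -> 49
Step 3: curr=50, set curr.next=prev(14) | reversed so far: 50 -> 14 -> 49
Step 4: curr=18, set curr.next=prev(50) | reversed so far: 18 -> 50 -> 14 -> 49
Step 5: curr=43, set curr.next=prev(18) | reversed so far: 43 -> 18 -> 50 -> 14 -> 49

43 -> 18 -> 50 -> 14 -> 49 -> None


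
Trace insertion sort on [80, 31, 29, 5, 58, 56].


Initial: [80, 31, 29, 5, 58, 56]
Insert 31: [31, 80, 29, 5, 58, 56]
Insert 29: [29, 31, 80, 5, 58, 56]
Insert 5: [5, 29, 31, 80, 58, 56]
Insert 58: [5, 29, 31, 58, 80, 56]
Insert 56: [5, 29, 31, 56, 58, 80]

Sorted: [5, 29, 31, 56, 58, 80]


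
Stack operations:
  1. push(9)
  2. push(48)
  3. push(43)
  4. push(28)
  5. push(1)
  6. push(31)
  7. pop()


push(9) -> [9]
push(48) -> [9, 48]
push(43) -> [9, 48, 43]
push(28) -> [9, 48, 43, 28]
push(1) -> [9, 48, 43, 28, 1]
push(31) -> [9, 48, 43, 28, 1, 31]
pop()->31, [9, 48, 43, 28, 1]

Final stack: [9, 48, 43, 28, 1]


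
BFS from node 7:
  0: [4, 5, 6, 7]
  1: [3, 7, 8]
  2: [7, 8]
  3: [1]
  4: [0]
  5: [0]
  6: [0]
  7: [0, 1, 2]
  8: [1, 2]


Visit 7, enqueue [0, 1, 2]
Visit 0, enqueue [4, 5, 6]
Visit 1, enqueue [3, 8]
Visit 2, enqueue []
Visit 4, enqueue []
Visit 5, enqueue []
Visit 6, enqueue []
Visit 3, enqueue []
Visit 8, enqueue []

BFS order: [7, 0, 1, 2, 4, 5, 6, 3, 8]


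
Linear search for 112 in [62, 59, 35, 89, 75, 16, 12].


i=0: 62!=112
i=1: 59!=112
i=2: 35!=112
i=3: 89!=112
i=4: 75!=112
i=5: 16!=112
i=6: 12!=112

Not found, 7 comps


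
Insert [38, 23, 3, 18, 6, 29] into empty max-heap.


Insert 38: [38]
Insert 23: [38, 23]
Insert 3: [38, 23, 3]
Insert 18: [38, 23, 3, 18]
Insert 6: [38, 23, 3, 18, 6]
Insert 29: [38, 23, 29, 18, 6, 3]

Final heap: [38, 23, 29, 18, 6, 3]


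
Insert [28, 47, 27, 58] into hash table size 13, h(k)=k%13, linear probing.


Insert 28: h=2 -> slot 2
Insert 47: h=8 -> slot 8
Insert 27: h=1 -> slot 1
Insert 58: h=6 -> slot 6

Table: [None, 27, 28, None, None, None, 58, None, 47, None, None, None, None]


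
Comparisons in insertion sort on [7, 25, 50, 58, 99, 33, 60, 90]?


Algorithm: insertion sort
Input: [7, 25, 50, 58, 99, 33, 60, 90]
Sorted: [7, 25, 33, 50, 58, 60, 90, 99]

12


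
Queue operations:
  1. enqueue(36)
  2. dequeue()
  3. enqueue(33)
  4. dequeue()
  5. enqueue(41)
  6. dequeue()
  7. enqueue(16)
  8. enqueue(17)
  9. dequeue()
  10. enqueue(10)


enqueue(36) -> [36]
dequeue()->36, []
enqueue(33) -> [33]
dequeue()->33, []
enqueue(41) -> [41]
dequeue()->41, []
enqueue(16) -> [16]
enqueue(17) -> [16, 17]
dequeue()->16, [17]
enqueue(10) -> [17, 10]

Final queue: [17, 10]


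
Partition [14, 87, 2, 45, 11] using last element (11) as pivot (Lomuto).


Pivot: 11
  2 <= 11: swap -> [2, 87, 14, 45, 11]
Place pivot at 1: [2, 11, 14, 45, 87]

Partitioned: [2, 11, 14, 45, 87]


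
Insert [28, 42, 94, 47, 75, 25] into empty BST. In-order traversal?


Insert 28: root
Insert 42: R from 28
Insert 94: R from 28 -> R from 42
Insert 47: R from 28 -> R from 42 -> L from 94
Insert 75: R from 28 -> R from 42 -> L from 94 -> R from 47
Insert 25: L from 28

In-order: [25, 28, 42, 47, 75, 94]


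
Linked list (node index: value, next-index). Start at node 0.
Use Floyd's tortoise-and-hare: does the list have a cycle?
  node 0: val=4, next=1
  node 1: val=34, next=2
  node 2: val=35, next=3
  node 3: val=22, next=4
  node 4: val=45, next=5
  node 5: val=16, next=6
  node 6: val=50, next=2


Floyd's tortoise (slow, +1) and hare (fast, +2):
  init: slow=0, fast=0
  step 1: slow=1, fast=2
  step 2: slow=2, fast=4
  step 3: slow=3, fast=6
  step 4: slow=4, fast=3
  step 5: slow=5, fast=5
  slow == fast at node 5: cycle detected

Cycle: yes


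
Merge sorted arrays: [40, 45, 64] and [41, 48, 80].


Take 40 from A
Take 41 from B
Take 45 from A
Take 48 from B
Take 64 from A

Merged: [40, 41, 45, 48, 64, 80]


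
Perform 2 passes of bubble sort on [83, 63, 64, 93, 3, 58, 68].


Initial: [83, 63, 64, 93, 3, 58, 68]
Pass 1: [63, 64, 83, 3, 58, 68, 93] (5 swaps)
Pass 2: [63, 64, 3, 58, 68, 83, 93] (3 swaps)

After 2 passes: [63, 64, 3, 58, 68, 83, 93]


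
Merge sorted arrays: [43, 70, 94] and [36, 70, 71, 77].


Take 36 from B
Take 43 from A
Take 70 from A
Take 70 from B
Take 71 from B
Take 77 from B

Merged: [36, 43, 70, 70, 71, 77, 94]


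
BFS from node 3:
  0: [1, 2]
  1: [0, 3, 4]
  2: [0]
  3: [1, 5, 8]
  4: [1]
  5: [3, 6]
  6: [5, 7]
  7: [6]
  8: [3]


Visit 3, enqueue [1, 5, 8]
Visit 1, enqueue [0, 4]
Visit 5, enqueue [6]
Visit 8, enqueue []
Visit 0, enqueue [2]
Visit 4, enqueue []
Visit 6, enqueue [7]
Visit 2, enqueue []
Visit 7, enqueue []

BFS order: [3, 1, 5, 8, 0, 4, 6, 2, 7]


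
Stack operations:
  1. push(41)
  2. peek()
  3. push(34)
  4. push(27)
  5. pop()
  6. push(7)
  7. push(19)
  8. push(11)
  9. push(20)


push(41) -> [41]
peek()->41
push(34) -> [41, 34]
push(27) -> [41, 34, 27]
pop()->27, [41, 34]
push(7) -> [41, 34, 7]
push(19) -> [41, 34, 7, 19]
push(11) -> [41, 34, 7, 19, 11]
push(20) -> [41, 34, 7, 19, 11, 20]

Final stack: [41, 34, 7, 19, 11, 20]


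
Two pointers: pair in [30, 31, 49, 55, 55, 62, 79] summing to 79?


lo=0(30)+hi=6(79)=109
lo=0(30)+hi=5(62)=92
lo=0(30)+hi=4(55)=85
lo=0(30)+hi=3(55)=85
lo=0(30)+hi=2(49)=79

Yes: 30+49=79


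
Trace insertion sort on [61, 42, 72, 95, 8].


Initial: [61, 42, 72, 95, 8]
Insert 42: [42, 61, 72, 95, 8]
Insert 72: [42, 61, 72, 95, 8]
Insert 95: [42, 61, 72, 95, 8]
Insert 8: [8, 42, 61, 72, 95]

Sorted: [8, 42, 61, 72, 95]


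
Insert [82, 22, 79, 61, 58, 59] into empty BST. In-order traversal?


Insert 82: root
Insert 22: L from 82
Insert 79: L from 82 -> R from 22
Insert 61: L from 82 -> R from 22 -> L from 79
Insert 58: L from 82 -> R from 22 -> L from 79 -> L from 61
Insert 59: L from 82 -> R from 22 -> L from 79 -> L from 61 -> R from 58

In-order: [22, 58, 59, 61, 79, 82]


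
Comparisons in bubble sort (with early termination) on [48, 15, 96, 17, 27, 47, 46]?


Algorithm: bubble sort (with early termination)
Input: [48, 15, 96, 17, 27, 47, 46]
Sorted: [15, 17, 27, 46, 47, 48, 96]

18


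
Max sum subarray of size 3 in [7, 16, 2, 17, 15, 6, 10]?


[0:3]: 25
[1:4]: 35
[2:5]: 34
[3:6]: 38
[4:7]: 31

Max: 38 at [3:6]


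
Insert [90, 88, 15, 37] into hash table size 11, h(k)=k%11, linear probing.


Insert 90: h=2 -> slot 2
Insert 88: h=0 -> slot 0
Insert 15: h=4 -> slot 4
Insert 37: h=4, 1 probes -> slot 5

Table: [88, None, 90, None, 15, 37, None, None, None, None, None]


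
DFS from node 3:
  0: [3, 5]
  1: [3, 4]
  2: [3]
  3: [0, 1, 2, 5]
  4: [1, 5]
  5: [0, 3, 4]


Visit 3, push [5, 2, 1, 0]
Visit 0, push [5]
Visit 5, push [4]
Visit 4, push [1]
Visit 1, push []
Visit 2, push []

DFS order: [3, 0, 5, 4, 1, 2]


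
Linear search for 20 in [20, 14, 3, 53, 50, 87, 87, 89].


i=0: 20==20 found!

Found at 0, 1 comps


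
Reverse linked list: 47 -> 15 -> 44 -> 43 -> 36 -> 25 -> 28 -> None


Step 1: curr=47, set curr.next=prev(None) | reversed so far: 47
Step 2: curr=15, set curr.next=prev(47) | reversed so far: 15 -> 47
Step 3: curr=44, set curr.next=prev(15) | reversed so far: 44 -> 15 -> 47
Step 4: curr=43, set curr.next=prev(44) | reversed so far: 43 -> 44 -> 15 -> 47
Step 5: curr=36, set curr.next=prev(43) | reversed so far: 36 -> 43 -> 44 -> 15 -> 47
Step 6: curr=25, set curr.next=prev(36) | reversed so far: 25 -> 36 -> 43 -> 44 -> 15 -> 47
Step 7: curr=28, set curr.next=prev(25) | reversed so far: 28 -> 25 -> 36 -> 43 -> 44 -> 15 -> 47

28 -> 25 -> 36 -> 43 -> 44 -> 15 -> 47 -> None


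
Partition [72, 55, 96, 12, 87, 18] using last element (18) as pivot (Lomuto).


Pivot: 18
  12 <= 18: swap -> [12, 55, 96, 72, 87, 18]
Place pivot at 1: [12, 18, 96, 72, 87, 55]

Partitioned: [12, 18, 96, 72, 87, 55]


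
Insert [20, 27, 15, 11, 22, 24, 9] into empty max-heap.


Insert 20: [20]
Insert 27: [27, 20]
Insert 15: [27, 20, 15]
Insert 11: [27, 20, 15, 11]
Insert 22: [27, 22, 15, 11, 20]
Insert 24: [27, 22, 24, 11, 20, 15]
Insert 9: [27, 22, 24, 11, 20, 15, 9]

Final heap: [27, 22, 24, 11, 20, 15, 9]


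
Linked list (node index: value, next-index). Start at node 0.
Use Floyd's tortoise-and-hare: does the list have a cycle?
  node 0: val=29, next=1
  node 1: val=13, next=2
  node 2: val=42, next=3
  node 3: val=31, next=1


Floyd's tortoise (slow, +1) and hare (fast, +2):
  init: slow=0, fast=0
  step 1: slow=1, fast=2
  step 2: slow=2, fast=1
  step 3: slow=3, fast=3
  slow == fast at node 3: cycle detected

Cycle: yes


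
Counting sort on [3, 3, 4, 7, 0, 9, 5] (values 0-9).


Input: [3, 3, 4, 7, 0, 9, 5]
Counts: [1, 0, 0, 2, 1, 1, 0, 1, 0, 1]

Sorted: [0, 3, 3, 4, 5, 7, 9]


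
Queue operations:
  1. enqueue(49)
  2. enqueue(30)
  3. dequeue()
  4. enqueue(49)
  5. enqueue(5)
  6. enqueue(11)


enqueue(49) -> [49]
enqueue(30) -> [49, 30]
dequeue()->49, [30]
enqueue(49) -> [30, 49]
enqueue(5) -> [30, 49, 5]
enqueue(11) -> [30, 49, 5, 11]

Final queue: [30, 49, 5, 11]


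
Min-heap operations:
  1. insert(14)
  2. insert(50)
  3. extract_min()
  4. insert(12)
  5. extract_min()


insert(14) -> [14]
insert(50) -> [14, 50]
extract_min()->14, [50]
insert(12) -> [12, 50]
extract_min()->12, [50]

Final heap: [50]


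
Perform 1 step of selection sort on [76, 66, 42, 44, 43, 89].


Initial: [76, 66, 42, 44, 43, 89]
Step 1: min=42 at 2
  Swap: [42, 66, 76, 44, 43, 89]

After 1 step: [42, 66, 76, 44, 43, 89]


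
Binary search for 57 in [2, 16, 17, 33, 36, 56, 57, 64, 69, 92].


Step 1: lo=0, hi=9, mid=4, val=36
Step 2: lo=5, hi=9, mid=7, val=64
Step 3: lo=5, hi=6, mid=5, val=56
Step 4: lo=6, hi=6, mid=6, val=57

Found at index 6


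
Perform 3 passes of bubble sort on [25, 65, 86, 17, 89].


Initial: [25, 65, 86, 17, 89]
Pass 1: [25, 65, 17, 86, 89] (1 swaps)
Pass 2: [25, 17, 65, 86, 89] (1 swaps)
Pass 3: [17, 25, 65, 86, 89] (1 swaps)

After 3 passes: [17, 25, 65, 86, 89]


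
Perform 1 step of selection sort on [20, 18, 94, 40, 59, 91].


Initial: [20, 18, 94, 40, 59, 91]
Step 1: min=18 at 1
  Swap: [18, 20, 94, 40, 59, 91]

After 1 step: [18, 20, 94, 40, 59, 91]


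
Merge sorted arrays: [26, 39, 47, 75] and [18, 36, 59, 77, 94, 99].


Take 18 from B
Take 26 from A
Take 36 from B
Take 39 from A
Take 47 from A
Take 59 from B
Take 75 from A

Merged: [18, 26, 36, 39, 47, 59, 75, 77, 94, 99]


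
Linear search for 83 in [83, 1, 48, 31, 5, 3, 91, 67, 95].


i=0: 83==83 found!

Found at 0, 1 comps


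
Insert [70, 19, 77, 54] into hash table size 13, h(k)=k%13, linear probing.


Insert 70: h=5 -> slot 5
Insert 19: h=6 -> slot 6
Insert 77: h=12 -> slot 12
Insert 54: h=2 -> slot 2

Table: [None, None, 54, None, None, 70, 19, None, None, None, None, None, 77]


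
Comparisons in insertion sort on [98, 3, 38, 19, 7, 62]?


Algorithm: insertion sort
Input: [98, 3, 38, 19, 7, 62]
Sorted: [3, 7, 19, 38, 62, 98]

12


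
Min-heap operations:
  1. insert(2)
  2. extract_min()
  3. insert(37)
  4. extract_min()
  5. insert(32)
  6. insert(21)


insert(2) -> [2]
extract_min()->2, []
insert(37) -> [37]
extract_min()->37, []
insert(32) -> [32]
insert(21) -> [21, 32]

Final heap: [21, 32]


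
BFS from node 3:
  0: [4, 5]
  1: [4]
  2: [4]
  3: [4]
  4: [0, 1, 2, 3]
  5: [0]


Visit 3, enqueue [4]
Visit 4, enqueue [0, 1, 2]
Visit 0, enqueue [5]
Visit 1, enqueue []
Visit 2, enqueue []
Visit 5, enqueue []

BFS order: [3, 4, 0, 1, 2, 5]


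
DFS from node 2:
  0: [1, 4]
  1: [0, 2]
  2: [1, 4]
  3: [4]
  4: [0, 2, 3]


Visit 2, push [4, 1]
Visit 1, push [0]
Visit 0, push [4]
Visit 4, push [3]
Visit 3, push []

DFS order: [2, 1, 0, 4, 3]


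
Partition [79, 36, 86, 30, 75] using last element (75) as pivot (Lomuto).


Pivot: 75
  36 <= 75: swap -> [36, 79, 86, 30, 75]
  30 <= 75: swap -> [36, 30, 86, 79, 75]
Place pivot at 2: [36, 30, 75, 79, 86]

Partitioned: [36, 30, 75, 79, 86]


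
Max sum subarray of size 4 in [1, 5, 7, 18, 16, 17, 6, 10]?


[0:4]: 31
[1:5]: 46
[2:6]: 58
[3:7]: 57
[4:8]: 49

Max: 58 at [2:6]


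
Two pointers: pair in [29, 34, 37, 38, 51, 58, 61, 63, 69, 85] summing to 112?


lo=0(29)+hi=9(85)=114
lo=0(29)+hi=8(69)=98
lo=1(34)+hi=8(69)=103
lo=2(37)+hi=8(69)=106
lo=3(38)+hi=8(69)=107
lo=4(51)+hi=8(69)=120
lo=4(51)+hi=7(63)=114
lo=4(51)+hi=6(61)=112

Yes: 51+61=112


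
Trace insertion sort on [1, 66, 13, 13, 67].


Initial: [1, 66, 13, 13, 67]
Insert 66: [1, 66, 13, 13, 67]
Insert 13: [1, 13, 66, 13, 67]
Insert 13: [1, 13, 13, 66, 67]
Insert 67: [1, 13, 13, 66, 67]

Sorted: [1, 13, 13, 66, 67]


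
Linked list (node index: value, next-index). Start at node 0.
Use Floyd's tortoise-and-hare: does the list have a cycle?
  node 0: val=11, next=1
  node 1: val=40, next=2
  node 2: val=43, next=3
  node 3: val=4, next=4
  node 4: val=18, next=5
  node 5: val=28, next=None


Floyd's tortoise (slow, +1) and hare (fast, +2):
  init: slow=0, fast=0
  step 1: slow=1, fast=2
  step 2: slow=2, fast=4
  step 3: fast 4->5->None, no cycle

Cycle: no


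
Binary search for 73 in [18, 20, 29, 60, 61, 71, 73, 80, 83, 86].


Step 1: lo=0, hi=9, mid=4, val=61
Step 2: lo=5, hi=9, mid=7, val=80
Step 3: lo=5, hi=6, mid=5, val=71
Step 4: lo=6, hi=6, mid=6, val=73

Found at index 6


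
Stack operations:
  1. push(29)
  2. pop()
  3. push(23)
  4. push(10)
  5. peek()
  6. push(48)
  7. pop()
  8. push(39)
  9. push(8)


push(29) -> [29]
pop()->29, []
push(23) -> [23]
push(10) -> [23, 10]
peek()->10
push(48) -> [23, 10, 48]
pop()->48, [23, 10]
push(39) -> [23, 10, 39]
push(8) -> [23, 10, 39, 8]

Final stack: [23, 10, 39, 8]


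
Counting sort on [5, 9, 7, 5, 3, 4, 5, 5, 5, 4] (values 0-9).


Input: [5, 9, 7, 5, 3, 4, 5, 5, 5, 4]
Counts: [0, 0, 0, 1, 2, 5, 0, 1, 0, 1]

Sorted: [3, 4, 4, 5, 5, 5, 5, 5, 7, 9]


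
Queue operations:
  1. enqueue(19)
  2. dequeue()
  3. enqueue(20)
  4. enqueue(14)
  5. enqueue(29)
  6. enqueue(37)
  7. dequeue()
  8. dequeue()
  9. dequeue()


enqueue(19) -> [19]
dequeue()->19, []
enqueue(20) -> [20]
enqueue(14) -> [20, 14]
enqueue(29) -> [20, 14, 29]
enqueue(37) -> [20, 14, 29, 37]
dequeue()->20, [14, 29, 37]
dequeue()->14, [29, 37]
dequeue()->29, [37]

Final queue: [37]


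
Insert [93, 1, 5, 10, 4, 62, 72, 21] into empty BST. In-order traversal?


Insert 93: root
Insert 1: L from 93
Insert 5: L from 93 -> R from 1
Insert 10: L from 93 -> R from 1 -> R from 5
Insert 4: L from 93 -> R from 1 -> L from 5
Insert 62: L from 93 -> R from 1 -> R from 5 -> R from 10
Insert 72: L from 93 -> R from 1 -> R from 5 -> R from 10 -> R from 62
Insert 21: L from 93 -> R from 1 -> R from 5 -> R from 10 -> L from 62

In-order: [1, 4, 5, 10, 21, 62, 72, 93]


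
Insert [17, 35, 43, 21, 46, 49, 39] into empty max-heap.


Insert 17: [17]
Insert 35: [35, 17]
Insert 43: [43, 17, 35]
Insert 21: [43, 21, 35, 17]
Insert 46: [46, 43, 35, 17, 21]
Insert 49: [49, 43, 46, 17, 21, 35]
Insert 39: [49, 43, 46, 17, 21, 35, 39]

Final heap: [49, 43, 46, 17, 21, 35, 39]


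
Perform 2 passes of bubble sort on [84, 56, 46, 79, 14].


Initial: [84, 56, 46, 79, 14]
Pass 1: [56, 46, 79, 14, 84] (4 swaps)
Pass 2: [46, 56, 14, 79, 84] (2 swaps)

After 2 passes: [46, 56, 14, 79, 84]


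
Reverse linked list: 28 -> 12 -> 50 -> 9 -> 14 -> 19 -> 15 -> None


Step 1: curr=28, set curr.next=prev(None) | reversed so far: 28
Step 2: curr=12, set curr.next=prev(28) | reversed so far: 12 -> 28
Step 3: curr=50, set curr.next=prev(12) | reversed so far: 50 -> 12 -> 28
Step 4: curr=9, set curr.next=prev(50) | reversed so far: 9 -> 50 -> 12 -> 28
Step 5: curr=14, set curr.next=prev(9) | reversed so far: 14 -> 9 -> 50 -> 12 -> 28
Step 6: curr=19, set curr.next=prev(14) | reversed so far: 19 -> 14 -> 9 -> 50 -> 12 -> 28
Step 7: curr=15, set curr.next=prev(19) | reversed so far: 15 -> 19 -> 14 -> 9 -> 50 -> 12 -> 28

15 -> 19 -> 14 -> 9 -> 50 -> 12 -> 28 -> None


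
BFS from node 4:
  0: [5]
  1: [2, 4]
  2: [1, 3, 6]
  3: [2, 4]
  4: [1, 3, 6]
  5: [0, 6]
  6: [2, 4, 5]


Visit 4, enqueue [1, 3, 6]
Visit 1, enqueue [2]
Visit 3, enqueue []
Visit 6, enqueue [5]
Visit 2, enqueue []
Visit 5, enqueue [0]
Visit 0, enqueue []

BFS order: [4, 1, 3, 6, 2, 5, 0]


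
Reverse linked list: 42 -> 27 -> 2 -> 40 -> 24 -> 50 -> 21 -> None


Step 1: curr=42, set curr.next=prev(None) | reversed so far: 42
Step 2: curr=27, set curr.next=prev(42) | reversed so far: 27 -> 42
Step 3: curr=2, set curr.next=prev(27) | reversed so far: 2 -> 27 -> 42
Step 4: curr=40, set curr.next=prev(2) | reversed so far: 40 -> 2 -> 27 -> 42
Step 5: curr=24, set curr.next=prev(40) | reversed so far: 24 -> 40 -> 2 -> 27 -> 42
Step 6: curr=50, set curr.next=prev(24) | reversed so far: 50 -> 24 -> 40 -> 2 -> 27 -> 42
Step 7: curr=21, set curr.next=prev(50) | reversed so far: 21 -> 50 -> 24 -> 40 -> 2 -> 27 -> 42

21 -> 50 -> 24 -> 40 -> 2 -> 27 -> 42 -> None


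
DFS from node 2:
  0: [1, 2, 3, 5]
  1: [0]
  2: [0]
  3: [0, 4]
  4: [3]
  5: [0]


Visit 2, push [0]
Visit 0, push [5, 3, 1]
Visit 1, push []
Visit 3, push [4]
Visit 4, push []
Visit 5, push []

DFS order: [2, 0, 1, 3, 4, 5]


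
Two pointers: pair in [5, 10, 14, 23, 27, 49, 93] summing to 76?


lo=0(5)+hi=6(93)=98
lo=0(5)+hi=5(49)=54
lo=1(10)+hi=5(49)=59
lo=2(14)+hi=5(49)=63
lo=3(23)+hi=5(49)=72
lo=4(27)+hi=5(49)=76

Yes: 27+49=76


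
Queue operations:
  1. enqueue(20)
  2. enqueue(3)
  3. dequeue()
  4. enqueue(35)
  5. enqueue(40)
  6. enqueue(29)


enqueue(20) -> [20]
enqueue(3) -> [20, 3]
dequeue()->20, [3]
enqueue(35) -> [3, 35]
enqueue(40) -> [3, 35, 40]
enqueue(29) -> [3, 35, 40, 29]

Final queue: [3, 35, 40, 29]


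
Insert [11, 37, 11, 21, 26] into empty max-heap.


Insert 11: [11]
Insert 37: [37, 11]
Insert 11: [37, 11, 11]
Insert 21: [37, 21, 11, 11]
Insert 26: [37, 26, 11, 11, 21]

Final heap: [37, 26, 11, 11, 21]


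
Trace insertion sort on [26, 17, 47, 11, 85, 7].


Initial: [26, 17, 47, 11, 85, 7]
Insert 17: [17, 26, 47, 11, 85, 7]
Insert 47: [17, 26, 47, 11, 85, 7]
Insert 11: [11, 17, 26, 47, 85, 7]
Insert 85: [11, 17, 26, 47, 85, 7]
Insert 7: [7, 11, 17, 26, 47, 85]

Sorted: [7, 11, 17, 26, 47, 85]


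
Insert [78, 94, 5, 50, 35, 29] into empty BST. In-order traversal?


Insert 78: root
Insert 94: R from 78
Insert 5: L from 78
Insert 50: L from 78 -> R from 5
Insert 35: L from 78 -> R from 5 -> L from 50
Insert 29: L from 78 -> R from 5 -> L from 50 -> L from 35

In-order: [5, 29, 35, 50, 78, 94]
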